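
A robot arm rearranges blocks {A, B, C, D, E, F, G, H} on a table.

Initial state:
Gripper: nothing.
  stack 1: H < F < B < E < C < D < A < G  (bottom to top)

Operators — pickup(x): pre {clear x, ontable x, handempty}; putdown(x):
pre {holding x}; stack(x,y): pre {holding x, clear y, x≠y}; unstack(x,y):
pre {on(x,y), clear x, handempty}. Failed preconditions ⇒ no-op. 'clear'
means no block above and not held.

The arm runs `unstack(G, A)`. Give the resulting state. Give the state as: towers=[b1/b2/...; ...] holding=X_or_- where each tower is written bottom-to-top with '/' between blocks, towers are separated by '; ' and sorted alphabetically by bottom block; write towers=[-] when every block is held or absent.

before: towers=[H/F/B/E/C/D/A/G] holding=-
pre[unstack(G, A)]: on(G,A) yes, clear(G) yes, handempty yes
all met → apply unstack(G, A)
after:  towers=[H/F/B/E/C/D/A] holding=G

towers=[H/F/B/E/C/D/A] holding=G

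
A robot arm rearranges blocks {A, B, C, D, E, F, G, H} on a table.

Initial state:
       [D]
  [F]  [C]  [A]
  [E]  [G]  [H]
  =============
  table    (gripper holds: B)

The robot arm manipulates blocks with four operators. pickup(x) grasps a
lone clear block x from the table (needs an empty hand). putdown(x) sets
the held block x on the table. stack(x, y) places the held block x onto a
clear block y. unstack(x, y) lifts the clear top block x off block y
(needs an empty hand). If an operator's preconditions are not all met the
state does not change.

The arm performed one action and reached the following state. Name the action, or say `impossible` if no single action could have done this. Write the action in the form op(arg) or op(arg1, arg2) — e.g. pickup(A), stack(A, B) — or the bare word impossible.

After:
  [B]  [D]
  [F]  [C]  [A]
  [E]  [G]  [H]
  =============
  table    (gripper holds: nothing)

stack(B, F)

target: towers=[E/F/B; G/C/D; H/A] holding=-
        putdown(B) → towers=[B; E/F; G/C/D; H/A] holding=-
       stack(B, A) → towers=[E/F; G/C/D; H/A/B] holding=-
       stack(B, F) → towers=[E/F/B; G/C/D; H/A] holding=-  ← match
       stack(B, D) → towers=[E/F; G/C/D/B; H/A] holding=-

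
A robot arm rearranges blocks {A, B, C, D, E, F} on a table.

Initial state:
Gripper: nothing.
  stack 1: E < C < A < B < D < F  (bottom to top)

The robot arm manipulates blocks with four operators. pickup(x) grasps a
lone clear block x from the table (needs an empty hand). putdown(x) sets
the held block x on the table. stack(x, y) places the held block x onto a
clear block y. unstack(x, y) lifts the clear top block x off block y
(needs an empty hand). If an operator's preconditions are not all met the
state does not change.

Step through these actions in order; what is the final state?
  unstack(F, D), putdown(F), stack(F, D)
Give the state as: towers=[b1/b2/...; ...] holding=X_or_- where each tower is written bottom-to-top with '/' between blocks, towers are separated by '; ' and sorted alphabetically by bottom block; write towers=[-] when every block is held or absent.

towers=[E/C/A/B/D; F] holding=-

step 1 (unstack(F, D)): towers=[E/C/A/B/D] holding=F
step 2 (putdown(F)): towers=[E/C/A/B/D; F] holding=-
step 3 (stack(F, D)) [no-op]: towers=[E/C/A/B/D; F] holding=-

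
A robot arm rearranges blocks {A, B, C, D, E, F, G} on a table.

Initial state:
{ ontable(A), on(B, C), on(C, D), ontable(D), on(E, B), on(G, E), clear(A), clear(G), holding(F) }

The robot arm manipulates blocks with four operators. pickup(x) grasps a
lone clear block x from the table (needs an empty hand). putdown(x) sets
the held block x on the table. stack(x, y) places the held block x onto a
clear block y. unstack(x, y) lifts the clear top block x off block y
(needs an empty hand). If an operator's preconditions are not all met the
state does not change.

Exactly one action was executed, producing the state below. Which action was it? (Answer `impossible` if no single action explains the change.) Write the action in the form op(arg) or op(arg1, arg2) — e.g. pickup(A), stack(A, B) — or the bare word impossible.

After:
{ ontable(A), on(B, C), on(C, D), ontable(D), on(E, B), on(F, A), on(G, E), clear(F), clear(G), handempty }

stack(F, A)

target: towers=[A/F; D/C/B/E/G] holding=-
        putdown(F) → towers=[A; D/C/B/E/G; F] holding=-
       stack(F, G) → towers=[A; D/C/B/E/G/F] holding=-
       stack(F, A) → towers=[A/F; D/C/B/E/G] holding=-  ← match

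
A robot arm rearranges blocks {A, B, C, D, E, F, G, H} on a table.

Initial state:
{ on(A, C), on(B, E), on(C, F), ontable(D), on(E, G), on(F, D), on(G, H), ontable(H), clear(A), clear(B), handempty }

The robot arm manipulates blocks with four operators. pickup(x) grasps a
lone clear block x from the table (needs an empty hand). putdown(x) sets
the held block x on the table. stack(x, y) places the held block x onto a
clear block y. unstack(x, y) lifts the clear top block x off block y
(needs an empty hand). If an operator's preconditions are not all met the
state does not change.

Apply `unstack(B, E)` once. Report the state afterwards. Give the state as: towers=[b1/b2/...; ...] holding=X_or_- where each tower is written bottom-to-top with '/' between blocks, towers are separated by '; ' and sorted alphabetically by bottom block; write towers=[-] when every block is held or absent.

towers=[D/F/C/A; H/G/E] holding=B

before: towers=[D/F/C/A; H/G/E/B] holding=-
pre[unstack(B, E)]: on(B,E) ok, clear(B) ok, handempty ok
all met → apply unstack(B, E)
after:  towers=[D/F/C/A; H/G/E] holding=B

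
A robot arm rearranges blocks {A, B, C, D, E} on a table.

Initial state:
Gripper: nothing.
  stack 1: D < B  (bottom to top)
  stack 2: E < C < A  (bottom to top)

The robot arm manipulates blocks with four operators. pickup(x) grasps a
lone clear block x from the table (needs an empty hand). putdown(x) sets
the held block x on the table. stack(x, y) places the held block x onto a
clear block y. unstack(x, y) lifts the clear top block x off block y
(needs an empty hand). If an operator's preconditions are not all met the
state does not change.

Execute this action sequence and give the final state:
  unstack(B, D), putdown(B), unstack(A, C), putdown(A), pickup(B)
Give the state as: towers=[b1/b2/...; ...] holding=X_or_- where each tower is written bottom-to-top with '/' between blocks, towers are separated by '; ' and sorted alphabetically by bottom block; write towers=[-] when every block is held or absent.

towers=[A; D; E/C] holding=B

step 1 (unstack(B, D)): towers=[D; E/C/A] holding=B
step 2 (putdown(B)): towers=[B; D; E/C/A] holding=-
step 3 (unstack(A, C)): towers=[B; D; E/C] holding=A
step 4 (putdown(A)): towers=[A; B; D; E/C] holding=-
step 5 (pickup(B)): towers=[A; D; E/C] holding=B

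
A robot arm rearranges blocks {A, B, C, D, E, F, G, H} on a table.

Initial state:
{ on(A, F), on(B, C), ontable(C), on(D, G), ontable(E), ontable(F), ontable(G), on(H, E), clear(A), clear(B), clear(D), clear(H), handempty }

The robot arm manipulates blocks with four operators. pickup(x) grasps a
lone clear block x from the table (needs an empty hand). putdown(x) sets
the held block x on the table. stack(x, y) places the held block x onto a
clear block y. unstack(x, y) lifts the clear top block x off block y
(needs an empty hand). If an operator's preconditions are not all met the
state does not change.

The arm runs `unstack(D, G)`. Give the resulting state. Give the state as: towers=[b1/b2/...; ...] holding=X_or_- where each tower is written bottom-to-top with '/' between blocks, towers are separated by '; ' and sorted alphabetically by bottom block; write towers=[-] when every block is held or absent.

towers=[C/B; E/H; F/A; G] holding=D

before: towers=[C/B; E/H; F/A; G/D] holding=-
pre[unstack(D, G)]: on(D,G) ✓, clear(D) ✓, handempty ✓
all met → apply unstack(D, G)
after:  towers=[C/B; E/H; F/A; G] holding=D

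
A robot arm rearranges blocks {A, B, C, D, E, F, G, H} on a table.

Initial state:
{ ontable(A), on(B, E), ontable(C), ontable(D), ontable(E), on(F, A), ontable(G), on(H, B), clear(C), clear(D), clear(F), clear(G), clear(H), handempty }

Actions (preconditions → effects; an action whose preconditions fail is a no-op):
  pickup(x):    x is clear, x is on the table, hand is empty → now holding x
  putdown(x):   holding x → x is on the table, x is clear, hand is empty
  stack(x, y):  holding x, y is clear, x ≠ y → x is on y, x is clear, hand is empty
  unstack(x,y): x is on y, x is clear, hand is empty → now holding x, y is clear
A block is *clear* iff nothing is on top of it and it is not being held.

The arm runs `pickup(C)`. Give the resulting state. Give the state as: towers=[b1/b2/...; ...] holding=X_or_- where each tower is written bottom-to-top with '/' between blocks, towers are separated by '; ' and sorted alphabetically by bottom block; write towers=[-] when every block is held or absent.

towers=[A/F; D; E/B/H; G] holding=C

before: towers=[A/F; C; D; E/B/H; G] holding=-
pre[pickup(C)]: clear(C) yes, ontable(C) yes, handempty yes
all met → apply pickup(C)
after:  towers=[A/F; D; E/B/H; G] holding=C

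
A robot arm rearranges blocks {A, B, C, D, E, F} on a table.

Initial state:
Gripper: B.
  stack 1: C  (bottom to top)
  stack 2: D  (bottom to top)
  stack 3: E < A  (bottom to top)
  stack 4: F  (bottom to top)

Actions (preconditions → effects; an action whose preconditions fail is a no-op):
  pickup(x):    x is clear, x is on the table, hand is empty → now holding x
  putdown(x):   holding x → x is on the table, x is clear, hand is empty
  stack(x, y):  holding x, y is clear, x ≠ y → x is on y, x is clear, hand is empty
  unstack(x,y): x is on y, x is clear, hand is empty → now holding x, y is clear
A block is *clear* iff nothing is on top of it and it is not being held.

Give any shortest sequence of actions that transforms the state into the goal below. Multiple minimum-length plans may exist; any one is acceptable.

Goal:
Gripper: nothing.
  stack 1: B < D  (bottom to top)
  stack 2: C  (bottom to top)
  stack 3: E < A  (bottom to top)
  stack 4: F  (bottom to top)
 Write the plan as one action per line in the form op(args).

step 1 (putdown(B)): towers=[B; C; D; E/A; F] holding=-
step 2 (pickup(D)): towers=[B; C; E/A; F] holding=D
step 3 (stack(D, B)): towers=[B/D; C; E/A; F] holding=-
goal check: towers=[B/D; C; E/A; F] holding=- — reached (length 3, optimal by BFS)

putdown(B)
pickup(D)
stack(D, B)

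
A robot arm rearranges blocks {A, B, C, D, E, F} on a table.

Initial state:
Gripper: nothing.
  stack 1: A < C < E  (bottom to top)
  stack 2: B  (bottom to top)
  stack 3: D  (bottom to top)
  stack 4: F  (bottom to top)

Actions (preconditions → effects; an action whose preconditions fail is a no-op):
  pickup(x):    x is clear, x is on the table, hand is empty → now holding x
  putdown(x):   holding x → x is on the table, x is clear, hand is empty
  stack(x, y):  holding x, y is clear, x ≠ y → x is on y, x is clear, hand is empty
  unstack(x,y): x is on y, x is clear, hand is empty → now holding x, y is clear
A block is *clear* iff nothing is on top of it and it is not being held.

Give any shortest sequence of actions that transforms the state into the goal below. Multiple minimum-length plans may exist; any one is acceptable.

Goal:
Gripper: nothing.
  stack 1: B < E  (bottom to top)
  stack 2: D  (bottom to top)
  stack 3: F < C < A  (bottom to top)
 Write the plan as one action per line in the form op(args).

unstack(E, C)
stack(E, B)
unstack(C, A)
stack(C, F)
pickup(A)
stack(A, C)

step 1 (unstack(E, C)): towers=[A/C; B; D; F] holding=E
step 2 (stack(E, B)): towers=[A/C; B/E; D; F] holding=-
step 3 (unstack(C, A)): towers=[A; B/E; D; F] holding=C
step 4 (stack(C, F)): towers=[A; B/E; D; F/C] holding=-
step 5 (pickup(A)): towers=[B/E; D; F/C] holding=A
step 6 (stack(A, C)): towers=[B/E; D; F/C/A] holding=-
goal check: towers=[B/E; D; F/C/A] holding=- — reached (length 6, optimal by BFS)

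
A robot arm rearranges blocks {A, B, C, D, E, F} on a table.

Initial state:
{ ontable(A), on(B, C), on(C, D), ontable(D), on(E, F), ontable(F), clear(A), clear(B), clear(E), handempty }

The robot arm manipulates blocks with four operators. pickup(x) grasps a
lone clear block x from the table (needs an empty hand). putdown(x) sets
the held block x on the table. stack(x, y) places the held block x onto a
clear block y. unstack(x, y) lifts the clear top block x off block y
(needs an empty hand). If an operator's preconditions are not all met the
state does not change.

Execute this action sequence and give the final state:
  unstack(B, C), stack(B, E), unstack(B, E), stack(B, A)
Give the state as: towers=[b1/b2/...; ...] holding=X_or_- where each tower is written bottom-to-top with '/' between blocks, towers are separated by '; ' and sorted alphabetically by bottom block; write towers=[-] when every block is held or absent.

step 1 (unstack(B, C)): towers=[A; D/C; F/E] holding=B
step 2 (stack(B, E)): towers=[A; D/C; F/E/B] holding=-
step 3 (unstack(B, E)): towers=[A; D/C; F/E] holding=B
step 4 (stack(B, A)): towers=[A/B; D/C; F/E] holding=-

towers=[A/B; D/C; F/E] holding=-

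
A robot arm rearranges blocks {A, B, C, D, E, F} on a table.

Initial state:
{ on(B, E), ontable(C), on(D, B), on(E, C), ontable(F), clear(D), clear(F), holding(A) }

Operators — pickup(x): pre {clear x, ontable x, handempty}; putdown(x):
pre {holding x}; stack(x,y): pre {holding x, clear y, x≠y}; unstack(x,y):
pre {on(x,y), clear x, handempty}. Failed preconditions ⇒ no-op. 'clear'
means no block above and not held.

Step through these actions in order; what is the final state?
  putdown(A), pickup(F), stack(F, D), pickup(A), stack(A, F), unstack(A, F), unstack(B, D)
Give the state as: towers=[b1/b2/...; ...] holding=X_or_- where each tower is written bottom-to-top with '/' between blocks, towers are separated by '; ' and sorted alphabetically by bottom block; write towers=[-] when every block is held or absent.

step 1 (putdown(A)): towers=[A; C/E/B/D; F] holding=-
step 2 (pickup(F)): towers=[A; C/E/B/D] holding=F
step 3 (stack(F, D)): towers=[A; C/E/B/D/F] holding=-
step 4 (pickup(A)): towers=[C/E/B/D/F] holding=A
step 5 (stack(A, F)): towers=[C/E/B/D/F/A] holding=-
step 6 (unstack(A, F)): towers=[C/E/B/D/F] holding=A
step 7 (unstack(B, D)) [no-op]: towers=[C/E/B/D/F] holding=A

towers=[C/E/B/D/F] holding=A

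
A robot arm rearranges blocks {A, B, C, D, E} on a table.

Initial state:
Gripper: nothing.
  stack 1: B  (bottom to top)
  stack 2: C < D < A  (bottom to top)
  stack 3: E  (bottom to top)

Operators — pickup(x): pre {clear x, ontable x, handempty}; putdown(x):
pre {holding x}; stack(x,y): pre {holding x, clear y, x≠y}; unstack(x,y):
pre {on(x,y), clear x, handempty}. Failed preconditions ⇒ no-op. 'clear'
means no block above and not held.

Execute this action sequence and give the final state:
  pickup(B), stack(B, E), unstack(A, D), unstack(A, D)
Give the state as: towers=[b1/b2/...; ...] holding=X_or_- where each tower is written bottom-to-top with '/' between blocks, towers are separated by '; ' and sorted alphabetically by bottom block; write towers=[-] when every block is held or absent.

step 1 (pickup(B)): towers=[C/D/A; E] holding=B
step 2 (stack(B, E)): towers=[C/D/A; E/B] holding=-
step 3 (unstack(A, D)): towers=[C/D; E/B] holding=A
step 4 (unstack(A, D)) [no-op]: towers=[C/D; E/B] holding=A

towers=[C/D; E/B] holding=A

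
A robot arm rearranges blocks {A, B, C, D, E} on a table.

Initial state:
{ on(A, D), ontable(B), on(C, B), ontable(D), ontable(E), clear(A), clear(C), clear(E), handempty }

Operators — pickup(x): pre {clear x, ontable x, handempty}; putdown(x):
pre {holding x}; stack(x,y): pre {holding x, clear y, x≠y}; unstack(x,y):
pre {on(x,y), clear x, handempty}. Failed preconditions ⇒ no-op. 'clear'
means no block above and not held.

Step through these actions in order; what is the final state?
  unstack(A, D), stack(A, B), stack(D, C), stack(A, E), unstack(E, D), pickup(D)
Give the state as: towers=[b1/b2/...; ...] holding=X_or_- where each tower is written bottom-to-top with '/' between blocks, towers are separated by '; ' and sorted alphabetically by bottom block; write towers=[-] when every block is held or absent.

towers=[B/C; E/A] holding=D

step 1 (unstack(A, D)): towers=[B/C; D; E] holding=A
step 2 (stack(A, B)) [no-op]: towers=[B/C; D; E] holding=A
step 3 (stack(D, C)) [no-op]: towers=[B/C; D; E] holding=A
step 4 (stack(A, E)): towers=[B/C; D; E/A] holding=-
step 5 (unstack(E, D)) [no-op]: towers=[B/C; D; E/A] holding=-
step 6 (pickup(D)): towers=[B/C; E/A] holding=D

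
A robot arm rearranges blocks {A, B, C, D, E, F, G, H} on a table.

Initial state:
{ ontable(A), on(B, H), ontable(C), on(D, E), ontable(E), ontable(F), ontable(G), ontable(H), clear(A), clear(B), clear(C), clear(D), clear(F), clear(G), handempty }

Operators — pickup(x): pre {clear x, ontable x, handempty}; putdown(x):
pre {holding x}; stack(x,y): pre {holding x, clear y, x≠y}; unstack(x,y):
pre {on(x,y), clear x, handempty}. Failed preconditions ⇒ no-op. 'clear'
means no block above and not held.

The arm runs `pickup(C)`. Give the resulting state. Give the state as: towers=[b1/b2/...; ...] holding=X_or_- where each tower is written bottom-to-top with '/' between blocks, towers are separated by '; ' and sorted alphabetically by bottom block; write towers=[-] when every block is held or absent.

towers=[A; E/D; F; G; H/B] holding=C

before: towers=[A; C; E/D; F; G; H/B] holding=-
pre[pickup(C)]: clear(C) yes, ontable(C) yes, handempty yes
all met → apply pickup(C)
after:  towers=[A; E/D; F; G; H/B] holding=C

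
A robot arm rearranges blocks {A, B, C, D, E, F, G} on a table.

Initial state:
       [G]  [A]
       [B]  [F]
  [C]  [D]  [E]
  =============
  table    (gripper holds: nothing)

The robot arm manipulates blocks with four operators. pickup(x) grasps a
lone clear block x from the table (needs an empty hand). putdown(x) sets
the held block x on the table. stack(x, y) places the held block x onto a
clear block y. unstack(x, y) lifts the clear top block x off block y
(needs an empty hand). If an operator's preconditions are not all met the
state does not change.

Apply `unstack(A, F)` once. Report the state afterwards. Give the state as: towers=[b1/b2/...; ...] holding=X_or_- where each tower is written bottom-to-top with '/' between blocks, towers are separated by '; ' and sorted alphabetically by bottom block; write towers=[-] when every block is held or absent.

towers=[C; D/B/G; E/F] holding=A

before: towers=[C; D/B/G; E/F/A] holding=-
pre[unstack(A, F)]: on(A,F) yes, clear(A) yes, handempty yes
all met → apply unstack(A, F)
after:  towers=[C; D/B/G; E/F] holding=A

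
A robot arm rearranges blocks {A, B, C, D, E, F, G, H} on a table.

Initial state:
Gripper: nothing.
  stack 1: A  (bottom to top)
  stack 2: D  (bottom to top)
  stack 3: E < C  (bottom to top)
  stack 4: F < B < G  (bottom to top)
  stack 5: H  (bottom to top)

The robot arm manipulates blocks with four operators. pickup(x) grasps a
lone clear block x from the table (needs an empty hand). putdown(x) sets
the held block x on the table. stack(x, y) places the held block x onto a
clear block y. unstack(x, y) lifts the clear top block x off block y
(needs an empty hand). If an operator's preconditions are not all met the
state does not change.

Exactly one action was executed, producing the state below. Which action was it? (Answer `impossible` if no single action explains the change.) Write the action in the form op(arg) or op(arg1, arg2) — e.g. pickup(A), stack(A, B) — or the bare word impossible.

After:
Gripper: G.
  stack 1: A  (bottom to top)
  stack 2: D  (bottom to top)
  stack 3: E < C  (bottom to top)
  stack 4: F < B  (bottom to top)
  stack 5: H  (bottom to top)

unstack(G, B)

target: towers=[A; D; E/C; F/B; H] holding=G
     unstack(G, B) → towers=[A; D; E/C; F/B; H] holding=G  ← match
         pickup(A) → towers=[D; E/C; F/B/G; H] holding=A
         pickup(H) → towers=[A; D; E/C; F/B/G] holding=H
         pickup(D) → towers=[A; E/C; F/B/G; H] holding=D
     unstack(C, E) → towers=[A; D; E; F/B/G; H] holding=C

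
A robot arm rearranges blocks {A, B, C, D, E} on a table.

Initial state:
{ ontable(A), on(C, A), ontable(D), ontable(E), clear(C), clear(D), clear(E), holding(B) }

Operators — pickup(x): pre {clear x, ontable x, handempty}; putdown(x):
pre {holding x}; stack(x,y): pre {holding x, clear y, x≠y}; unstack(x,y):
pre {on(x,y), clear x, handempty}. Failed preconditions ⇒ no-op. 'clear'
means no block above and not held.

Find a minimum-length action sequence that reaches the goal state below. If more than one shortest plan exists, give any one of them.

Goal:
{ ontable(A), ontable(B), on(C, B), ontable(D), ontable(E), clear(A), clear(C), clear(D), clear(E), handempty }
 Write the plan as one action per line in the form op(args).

putdown(B)
unstack(C, A)
stack(C, B)

step 1 (putdown(B)): towers=[A/C; B; D; E] holding=-
step 2 (unstack(C, A)): towers=[A; B; D; E] holding=C
step 3 (stack(C, B)): towers=[A; B/C; D; E] holding=-
goal check: towers=[A; B/C; D; E] holding=- — reached (length 3, optimal by BFS)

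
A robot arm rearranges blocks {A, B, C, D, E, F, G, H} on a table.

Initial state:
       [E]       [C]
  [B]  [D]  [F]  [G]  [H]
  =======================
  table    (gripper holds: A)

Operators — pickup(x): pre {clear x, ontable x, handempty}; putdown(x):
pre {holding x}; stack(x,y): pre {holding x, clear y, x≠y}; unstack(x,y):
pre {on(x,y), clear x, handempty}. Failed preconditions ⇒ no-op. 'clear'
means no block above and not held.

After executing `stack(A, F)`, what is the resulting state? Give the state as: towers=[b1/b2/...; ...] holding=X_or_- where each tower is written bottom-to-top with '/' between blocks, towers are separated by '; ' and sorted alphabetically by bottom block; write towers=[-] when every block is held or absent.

towers=[B; D/E; F/A; G/C; H] holding=-

before: towers=[B; D/E; F; G/C; H] holding=A
pre[stack(A, F)]: holding(A) yes, clear(F) yes, A≠F yes
all met → apply stack(A, F)
after:  towers=[B; D/E; F/A; G/C; H] holding=-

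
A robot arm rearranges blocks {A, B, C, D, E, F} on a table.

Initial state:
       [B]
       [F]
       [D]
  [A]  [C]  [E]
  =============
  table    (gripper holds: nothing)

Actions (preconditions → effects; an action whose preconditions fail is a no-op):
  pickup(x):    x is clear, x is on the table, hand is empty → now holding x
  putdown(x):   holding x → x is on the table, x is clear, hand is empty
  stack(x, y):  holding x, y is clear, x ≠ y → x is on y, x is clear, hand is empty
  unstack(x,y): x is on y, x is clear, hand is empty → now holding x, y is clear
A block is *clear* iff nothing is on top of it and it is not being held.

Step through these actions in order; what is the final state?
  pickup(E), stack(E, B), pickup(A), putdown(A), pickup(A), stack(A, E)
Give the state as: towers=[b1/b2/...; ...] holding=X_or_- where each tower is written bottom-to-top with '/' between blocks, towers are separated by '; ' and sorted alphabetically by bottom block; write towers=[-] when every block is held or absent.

towers=[C/D/F/B/E/A] holding=-

step 1 (pickup(E)): towers=[A; C/D/F/B] holding=E
step 2 (stack(E, B)): towers=[A; C/D/F/B/E] holding=-
step 3 (pickup(A)): towers=[C/D/F/B/E] holding=A
step 4 (putdown(A)): towers=[A; C/D/F/B/E] holding=-
step 5 (pickup(A)): towers=[C/D/F/B/E] holding=A
step 6 (stack(A, E)): towers=[C/D/F/B/E/A] holding=-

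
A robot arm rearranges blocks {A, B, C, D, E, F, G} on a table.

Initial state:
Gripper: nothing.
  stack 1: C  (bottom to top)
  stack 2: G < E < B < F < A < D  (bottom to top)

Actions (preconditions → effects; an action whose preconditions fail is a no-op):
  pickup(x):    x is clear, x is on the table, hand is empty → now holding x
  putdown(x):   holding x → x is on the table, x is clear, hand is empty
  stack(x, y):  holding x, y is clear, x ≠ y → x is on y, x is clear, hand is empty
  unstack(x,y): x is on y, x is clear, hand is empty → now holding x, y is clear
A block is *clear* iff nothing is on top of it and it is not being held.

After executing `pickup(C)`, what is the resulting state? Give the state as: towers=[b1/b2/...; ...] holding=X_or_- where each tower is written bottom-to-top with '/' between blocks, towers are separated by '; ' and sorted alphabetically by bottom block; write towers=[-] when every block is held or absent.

before: towers=[C; G/E/B/F/A/D] holding=-
pre[pickup(C)]: clear(C) yes, ontable(C) yes, handempty yes
all met → apply pickup(C)
after:  towers=[G/E/B/F/A/D] holding=C

towers=[G/E/B/F/A/D] holding=C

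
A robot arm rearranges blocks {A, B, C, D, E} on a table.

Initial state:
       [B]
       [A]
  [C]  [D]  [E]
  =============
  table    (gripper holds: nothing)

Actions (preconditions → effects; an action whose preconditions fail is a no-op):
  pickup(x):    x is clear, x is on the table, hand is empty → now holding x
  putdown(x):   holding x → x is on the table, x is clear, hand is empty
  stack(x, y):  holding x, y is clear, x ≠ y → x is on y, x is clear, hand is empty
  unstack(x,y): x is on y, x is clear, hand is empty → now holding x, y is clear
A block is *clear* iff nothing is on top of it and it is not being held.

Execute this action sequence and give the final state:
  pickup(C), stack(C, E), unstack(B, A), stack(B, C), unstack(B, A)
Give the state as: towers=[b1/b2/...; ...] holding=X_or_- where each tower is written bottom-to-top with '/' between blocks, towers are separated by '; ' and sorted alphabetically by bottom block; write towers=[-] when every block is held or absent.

step 1 (pickup(C)): towers=[D/A/B; E] holding=C
step 2 (stack(C, E)): towers=[D/A/B; E/C] holding=-
step 3 (unstack(B, A)): towers=[D/A; E/C] holding=B
step 4 (stack(B, C)): towers=[D/A; E/C/B] holding=-
step 5 (unstack(B, A)) [no-op]: towers=[D/A; E/C/B] holding=-

towers=[D/A; E/C/B] holding=-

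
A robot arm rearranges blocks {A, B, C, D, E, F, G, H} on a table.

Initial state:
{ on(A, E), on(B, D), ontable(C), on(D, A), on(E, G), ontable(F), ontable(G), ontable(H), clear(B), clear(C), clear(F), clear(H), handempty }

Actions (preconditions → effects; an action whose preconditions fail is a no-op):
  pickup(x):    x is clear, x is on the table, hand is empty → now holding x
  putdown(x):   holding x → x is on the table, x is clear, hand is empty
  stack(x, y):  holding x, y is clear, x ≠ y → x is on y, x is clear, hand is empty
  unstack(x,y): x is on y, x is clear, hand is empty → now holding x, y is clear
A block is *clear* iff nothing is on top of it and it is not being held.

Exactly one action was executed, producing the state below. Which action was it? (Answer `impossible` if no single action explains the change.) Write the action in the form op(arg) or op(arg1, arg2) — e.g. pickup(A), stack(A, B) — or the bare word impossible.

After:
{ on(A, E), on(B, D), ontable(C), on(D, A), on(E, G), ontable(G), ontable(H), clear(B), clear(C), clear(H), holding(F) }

pickup(F)

target: towers=[C; G/E/A/D/B; H] holding=F
         pickup(H) → towers=[C; F; G/E/A/D/B] holding=H
     unstack(B, D) → towers=[C; F; G/E/A/D; H] holding=B
         pickup(F) → towers=[C; G/E/A/D/B; H] holding=F  ← match
         pickup(C) → towers=[F; G/E/A/D/B; H] holding=C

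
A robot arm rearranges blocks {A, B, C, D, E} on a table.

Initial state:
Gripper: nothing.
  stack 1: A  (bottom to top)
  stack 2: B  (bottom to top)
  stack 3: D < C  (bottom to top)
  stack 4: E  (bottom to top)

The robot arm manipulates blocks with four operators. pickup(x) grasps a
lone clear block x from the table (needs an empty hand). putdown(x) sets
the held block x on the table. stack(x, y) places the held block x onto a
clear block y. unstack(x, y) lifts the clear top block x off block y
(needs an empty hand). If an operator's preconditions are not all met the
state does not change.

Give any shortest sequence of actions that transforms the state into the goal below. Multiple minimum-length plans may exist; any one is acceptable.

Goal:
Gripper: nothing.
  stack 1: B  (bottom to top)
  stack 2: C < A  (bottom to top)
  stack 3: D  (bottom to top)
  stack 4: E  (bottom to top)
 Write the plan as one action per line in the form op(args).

unstack(C, D)
putdown(C)
pickup(A)
stack(A, C)

step 1 (unstack(C, D)): towers=[A; B; D; E] holding=C
step 2 (putdown(C)): towers=[A; B; C; D; E] holding=-
step 3 (pickup(A)): towers=[B; C; D; E] holding=A
step 4 (stack(A, C)): towers=[B; C/A; D; E] holding=-
goal check: towers=[B; C/A; D; E] holding=- — reached (length 4, optimal by BFS)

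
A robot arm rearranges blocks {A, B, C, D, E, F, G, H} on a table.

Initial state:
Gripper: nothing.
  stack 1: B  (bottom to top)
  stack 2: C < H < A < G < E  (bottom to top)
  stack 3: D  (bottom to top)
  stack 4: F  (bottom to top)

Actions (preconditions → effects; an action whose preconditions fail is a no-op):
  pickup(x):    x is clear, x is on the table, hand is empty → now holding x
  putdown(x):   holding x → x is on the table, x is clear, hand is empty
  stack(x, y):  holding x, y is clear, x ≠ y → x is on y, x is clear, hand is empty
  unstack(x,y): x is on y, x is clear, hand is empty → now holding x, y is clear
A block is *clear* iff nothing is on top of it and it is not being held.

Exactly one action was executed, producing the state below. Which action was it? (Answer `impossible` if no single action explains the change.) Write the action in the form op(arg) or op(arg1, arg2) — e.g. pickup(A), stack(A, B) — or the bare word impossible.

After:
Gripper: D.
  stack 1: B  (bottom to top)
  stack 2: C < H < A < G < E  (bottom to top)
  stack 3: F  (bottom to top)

pickup(D)

target: towers=[B; C/H/A/G/E; F] holding=D
     unstack(E, G) → towers=[B; C/H/A/G; D; F] holding=E
         pickup(B) → towers=[C/H/A/G/E; D; F] holding=B
         pickup(F) → towers=[B; C/H/A/G/E; D] holding=F
         pickup(D) → towers=[B; C/H/A/G/E; F] holding=D  ← match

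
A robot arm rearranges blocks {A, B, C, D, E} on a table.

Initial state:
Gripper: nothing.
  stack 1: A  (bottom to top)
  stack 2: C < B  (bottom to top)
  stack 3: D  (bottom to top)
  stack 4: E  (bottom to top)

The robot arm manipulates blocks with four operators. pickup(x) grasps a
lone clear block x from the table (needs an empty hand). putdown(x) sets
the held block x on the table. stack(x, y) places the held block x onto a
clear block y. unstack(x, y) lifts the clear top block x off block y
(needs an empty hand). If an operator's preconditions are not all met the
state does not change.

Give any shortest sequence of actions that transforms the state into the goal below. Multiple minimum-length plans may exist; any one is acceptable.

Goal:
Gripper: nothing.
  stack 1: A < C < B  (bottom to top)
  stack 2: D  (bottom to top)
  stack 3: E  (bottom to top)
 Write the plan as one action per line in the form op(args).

unstack(B, C)
putdown(B)
pickup(C)
stack(C, A)
pickup(B)
stack(B, C)

step 1 (unstack(B, C)): towers=[A; C; D; E] holding=B
step 2 (putdown(B)): towers=[A; B; C; D; E] holding=-
step 3 (pickup(C)): towers=[A; B; D; E] holding=C
step 4 (stack(C, A)): towers=[A/C; B; D; E] holding=-
step 5 (pickup(B)): towers=[A/C; D; E] holding=B
step 6 (stack(B, C)): towers=[A/C/B; D; E] holding=-
goal check: towers=[A/C/B; D; E] holding=- — reached (length 6, optimal by BFS)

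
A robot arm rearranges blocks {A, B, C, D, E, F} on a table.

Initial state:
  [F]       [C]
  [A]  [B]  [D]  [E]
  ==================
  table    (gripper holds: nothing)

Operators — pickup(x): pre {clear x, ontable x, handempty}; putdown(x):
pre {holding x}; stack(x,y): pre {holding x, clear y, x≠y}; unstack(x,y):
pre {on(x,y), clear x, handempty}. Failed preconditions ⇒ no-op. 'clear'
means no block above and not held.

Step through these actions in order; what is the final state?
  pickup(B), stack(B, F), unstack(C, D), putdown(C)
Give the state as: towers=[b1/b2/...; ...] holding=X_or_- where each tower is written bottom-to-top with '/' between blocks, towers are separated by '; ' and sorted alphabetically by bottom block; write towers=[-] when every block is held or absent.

step 1 (pickup(B)): towers=[A/F; D/C; E] holding=B
step 2 (stack(B, F)): towers=[A/F/B; D/C; E] holding=-
step 3 (unstack(C, D)): towers=[A/F/B; D; E] holding=C
step 4 (putdown(C)): towers=[A/F/B; C; D; E] holding=-

towers=[A/F/B; C; D; E] holding=-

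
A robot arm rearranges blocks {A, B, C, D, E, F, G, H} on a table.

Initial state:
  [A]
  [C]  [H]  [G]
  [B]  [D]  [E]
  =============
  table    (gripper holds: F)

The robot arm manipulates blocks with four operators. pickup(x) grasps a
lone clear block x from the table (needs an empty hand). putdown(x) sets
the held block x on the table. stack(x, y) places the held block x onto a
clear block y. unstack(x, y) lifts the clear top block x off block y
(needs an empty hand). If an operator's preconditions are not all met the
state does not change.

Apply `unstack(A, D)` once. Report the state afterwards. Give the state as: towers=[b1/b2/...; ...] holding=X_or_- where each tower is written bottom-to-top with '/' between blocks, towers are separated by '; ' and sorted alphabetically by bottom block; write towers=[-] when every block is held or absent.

towers=[B/C/A; D/H; E/G] holding=F

before: towers=[B/C/A; D/H; E/G] holding=F
pre[unstack(A, D)]: on(A,D) fail, clear(A) ok, handempty fail
on(A,D), handempty unmet → unstack(A, D) is a no-op
after:  towers=[B/C/A; D/H; E/G] holding=F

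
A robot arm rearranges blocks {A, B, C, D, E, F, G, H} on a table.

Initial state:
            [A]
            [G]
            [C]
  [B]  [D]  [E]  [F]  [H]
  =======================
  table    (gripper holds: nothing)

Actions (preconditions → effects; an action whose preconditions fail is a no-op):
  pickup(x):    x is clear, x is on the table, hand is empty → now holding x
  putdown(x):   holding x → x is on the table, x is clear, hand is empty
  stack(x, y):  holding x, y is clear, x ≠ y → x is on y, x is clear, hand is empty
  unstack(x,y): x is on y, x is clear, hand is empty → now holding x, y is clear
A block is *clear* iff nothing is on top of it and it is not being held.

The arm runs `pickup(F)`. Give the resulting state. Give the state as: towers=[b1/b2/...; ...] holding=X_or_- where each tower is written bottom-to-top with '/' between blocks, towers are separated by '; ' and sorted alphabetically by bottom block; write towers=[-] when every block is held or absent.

towers=[B; D; E/C/G/A; H] holding=F

before: towers=[B; D; E/C/G/A; F; H] holding=-
pre[pickup(F)]: clear(F) ok, ontable(F) ok, handempty ok
all met → apply pickup(F)
after:  towers=[B; D; E/C/G/A; H] holding=F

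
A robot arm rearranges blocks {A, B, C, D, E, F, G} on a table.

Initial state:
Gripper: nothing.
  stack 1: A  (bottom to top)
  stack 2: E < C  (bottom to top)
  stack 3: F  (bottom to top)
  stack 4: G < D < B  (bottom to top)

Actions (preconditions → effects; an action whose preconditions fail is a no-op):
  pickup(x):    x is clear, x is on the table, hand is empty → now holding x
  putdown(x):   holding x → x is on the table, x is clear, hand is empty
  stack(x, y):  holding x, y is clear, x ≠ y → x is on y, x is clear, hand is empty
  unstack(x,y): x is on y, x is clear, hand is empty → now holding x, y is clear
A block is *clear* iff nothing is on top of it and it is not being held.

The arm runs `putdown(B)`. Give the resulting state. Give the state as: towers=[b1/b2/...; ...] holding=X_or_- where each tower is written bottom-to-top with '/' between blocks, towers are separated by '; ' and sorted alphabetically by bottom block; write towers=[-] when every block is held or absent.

towers=[A; E/C; F; G/D/B] holding=-

before: towers=[A; E/C; F; G/D/B] holding=-
pre[putdown(B)]: holding(B) ✗
holding(B) unmet → putdown(B) is a no-op
after:  towers=[A; E/C; F; G/D/B] holding=-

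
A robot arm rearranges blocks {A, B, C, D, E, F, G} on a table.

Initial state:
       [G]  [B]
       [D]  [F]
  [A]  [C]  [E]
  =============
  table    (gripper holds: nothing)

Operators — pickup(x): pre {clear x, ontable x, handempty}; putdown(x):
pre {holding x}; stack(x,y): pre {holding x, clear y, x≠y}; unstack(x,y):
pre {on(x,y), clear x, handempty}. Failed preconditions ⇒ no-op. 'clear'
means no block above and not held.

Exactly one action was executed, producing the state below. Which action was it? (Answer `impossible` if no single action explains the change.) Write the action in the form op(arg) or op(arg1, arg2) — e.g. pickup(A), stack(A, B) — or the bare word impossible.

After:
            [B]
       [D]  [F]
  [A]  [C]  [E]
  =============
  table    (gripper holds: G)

unstack(G, D)

target: towers=[A; C/D; E/F/B] holding=G
     unstack(B, F) → towers=[A; C/D/G; E/F] holding=B
     unstack(G, D) → towers=[A; C/D; E/F/B] holding=G  ← match
         pickup(A) → towers=[C/D/G; E/F/B] holding=A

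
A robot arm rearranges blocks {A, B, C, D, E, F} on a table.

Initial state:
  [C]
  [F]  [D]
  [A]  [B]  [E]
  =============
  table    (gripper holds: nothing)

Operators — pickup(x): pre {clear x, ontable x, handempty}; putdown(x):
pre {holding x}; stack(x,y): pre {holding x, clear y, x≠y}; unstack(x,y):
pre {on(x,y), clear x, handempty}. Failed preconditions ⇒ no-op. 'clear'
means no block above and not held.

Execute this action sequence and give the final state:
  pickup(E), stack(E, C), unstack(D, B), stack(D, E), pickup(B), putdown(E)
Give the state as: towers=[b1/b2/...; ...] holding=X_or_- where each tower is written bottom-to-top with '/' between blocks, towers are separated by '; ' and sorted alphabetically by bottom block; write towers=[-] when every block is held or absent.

step 1 (pickup(E)): towers=[A/F/C; B/D] holding=E
step 2 (stack(E, C)): towers=[A/F/C/E; B/D] holding=-
step 3 (unstack(D, B)): towers=[A/F/C/E; B] holding=D
step 4 (stack(D, E)): towers=[A/F/C/E/D; B] holding=-
step 5 (pickup(B)): towers=[A/F/C/E/D] holding=B
step 6 (putdown(E)) [no-op]: towers=[A/F/C/E/D] holding=B

towers=[A/F/C/E/D] holding=B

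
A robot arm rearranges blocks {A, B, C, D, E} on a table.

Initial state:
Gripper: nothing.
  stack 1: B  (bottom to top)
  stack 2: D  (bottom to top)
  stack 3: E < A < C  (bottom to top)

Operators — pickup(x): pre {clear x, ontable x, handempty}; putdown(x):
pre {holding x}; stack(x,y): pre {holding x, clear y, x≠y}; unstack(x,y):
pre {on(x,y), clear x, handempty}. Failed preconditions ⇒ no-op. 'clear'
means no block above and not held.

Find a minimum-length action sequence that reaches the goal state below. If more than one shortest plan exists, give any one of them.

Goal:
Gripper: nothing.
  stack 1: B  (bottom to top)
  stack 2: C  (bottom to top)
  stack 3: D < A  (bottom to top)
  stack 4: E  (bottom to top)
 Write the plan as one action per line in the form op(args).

step 1 (unstack(C, A)): towers=[B; D; E/A] holding=C
step 2 (putdown(C)): towers=[B; C; D; E/A] holding=-
step 3 (unstack(A, E)): towers=[B; C; D; E] holding=A
step 4 (stack(A, D)): towers=[B; C; D/A; E] holding=-
goal check: towers=[B; C; D/A; E] holding=- — reached (length 4, optimal by BFS)

unstack(C, A)
putdown(C)
unstack(A, E)
stack(A, D)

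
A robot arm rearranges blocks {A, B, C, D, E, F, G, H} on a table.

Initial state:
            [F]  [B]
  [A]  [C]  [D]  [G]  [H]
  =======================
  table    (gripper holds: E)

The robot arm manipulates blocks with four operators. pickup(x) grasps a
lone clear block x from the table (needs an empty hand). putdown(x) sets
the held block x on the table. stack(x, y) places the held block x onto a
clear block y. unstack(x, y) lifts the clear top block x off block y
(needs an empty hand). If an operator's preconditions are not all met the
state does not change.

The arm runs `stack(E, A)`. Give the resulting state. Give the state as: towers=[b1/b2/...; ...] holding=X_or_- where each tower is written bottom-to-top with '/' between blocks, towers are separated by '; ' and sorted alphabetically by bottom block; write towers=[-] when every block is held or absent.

before: towers=[A; C; D/F; G/B; H] holding=E
pre[stack(E, A)]: holding(E) ✓, clear(A) ✓, E≠A ✓
all met → apply stack(E, A)
after:  towers=[A/E; C; D/F; G/B; H] holding=-

towers=[A/E; C; D/F; G/B; H] holding=-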